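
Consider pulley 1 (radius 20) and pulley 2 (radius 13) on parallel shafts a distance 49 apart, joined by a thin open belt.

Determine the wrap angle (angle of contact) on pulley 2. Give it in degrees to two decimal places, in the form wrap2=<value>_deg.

wrap2=163.57_deg

open belt: β = asin((r2−r1)/C) = asin(-7/49) = -8.2132°
wrap1 = π − 2β = 196.4264°
wrap2 = π + 2β = 163.5736°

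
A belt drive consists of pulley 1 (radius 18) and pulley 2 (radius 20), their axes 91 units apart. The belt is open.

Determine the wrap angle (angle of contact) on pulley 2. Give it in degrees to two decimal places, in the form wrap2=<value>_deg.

open belt: β = asin((r2−r1)/C) = asin(2/91) = 1.2593°
wrap1 = π − 2β = 177.4813°
wrap2 = π + 2β = 182.5187°

wrap2=182.52_deg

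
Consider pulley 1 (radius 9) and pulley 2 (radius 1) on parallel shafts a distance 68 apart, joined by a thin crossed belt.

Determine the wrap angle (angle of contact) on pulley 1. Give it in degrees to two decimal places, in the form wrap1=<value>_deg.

crossed belt: β = asin((r1+r2)/C) = asin(10/68) = 8.4565°
wrap1 = wrap2 = π + 2β = 196.9130°

wrap1=196.91_deg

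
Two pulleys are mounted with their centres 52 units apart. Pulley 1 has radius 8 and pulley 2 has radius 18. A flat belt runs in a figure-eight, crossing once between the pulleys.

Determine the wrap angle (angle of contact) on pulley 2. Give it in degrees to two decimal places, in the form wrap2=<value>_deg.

wrap2=240.00_deg

crossed belt: β = asin((r1+r2)/C) = asin(26/52) = 30.0000°
wrap1 = wrap2 = π + 2β = 240.0000°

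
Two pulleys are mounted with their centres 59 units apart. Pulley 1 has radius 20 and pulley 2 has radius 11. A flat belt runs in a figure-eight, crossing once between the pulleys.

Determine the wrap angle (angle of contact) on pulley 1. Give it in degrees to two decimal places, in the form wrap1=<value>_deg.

crossed belt: β = asin((r1+r2)/C) = asin(31/59) = 31.6968°
wrap1 = wrap2 = π + 2β = 243.3935°

wrap1=243.39_deg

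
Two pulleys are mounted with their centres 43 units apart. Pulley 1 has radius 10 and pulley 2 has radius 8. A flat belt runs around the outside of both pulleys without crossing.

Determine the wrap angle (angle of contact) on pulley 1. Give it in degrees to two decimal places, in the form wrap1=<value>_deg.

open belt: β = asin((r2−r1)/C) = asin(-2/43) = -2.6659°
wrap1 = π − 2β = 185.3318°
wrap2 = π + 2β = 174.6682°

wrap1=185.33_deg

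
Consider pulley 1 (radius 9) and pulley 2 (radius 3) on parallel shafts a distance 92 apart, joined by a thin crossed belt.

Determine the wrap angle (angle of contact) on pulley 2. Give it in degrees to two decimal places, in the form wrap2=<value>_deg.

crossed belt: β = asin((r1+r2)/C) = asin(12/92) = 7.4947°
wrap1 = wrap2 = π + 2β = 194.9894°

wrap2=194.99_deg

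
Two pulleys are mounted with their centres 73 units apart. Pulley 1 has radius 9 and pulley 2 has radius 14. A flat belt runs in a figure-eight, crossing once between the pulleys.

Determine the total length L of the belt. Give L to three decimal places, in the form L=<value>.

crossed belt: β = asin((r1+r2)/C) = asin(23/73) = 18.3649°
wrap1 = wrap2 = π + 2β = 216.7299°
tangent length = C·cosβ = 69.2820
L = (r1+r2)·wrap + 2·C·cosβ = 23·3.7827 + 2·69.2820 = 225.5650

L=225.565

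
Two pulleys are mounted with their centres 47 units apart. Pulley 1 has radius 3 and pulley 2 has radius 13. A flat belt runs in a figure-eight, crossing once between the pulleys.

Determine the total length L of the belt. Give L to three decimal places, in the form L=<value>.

L=149.767

crossed belt: β = asin((r1+r2)/C) = asin(16/47) = 19.9028°
wrap1 = wrap2 = π + 2β = 219.8056°
tangent length = C·cosβ = 44.1928
L = (r1+r2)·wrap + 2·C·cosβ = 16·3.8363 + 2·44.1928 = 149.7668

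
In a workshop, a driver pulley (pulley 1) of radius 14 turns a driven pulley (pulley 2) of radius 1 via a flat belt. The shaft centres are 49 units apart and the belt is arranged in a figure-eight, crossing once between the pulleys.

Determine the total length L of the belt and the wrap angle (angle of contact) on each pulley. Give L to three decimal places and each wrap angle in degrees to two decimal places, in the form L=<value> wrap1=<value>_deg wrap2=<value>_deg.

L=149.753 wrap1=215.65_deg wrap2=215.65_deg

crossed belt: β = asin((r1+r2)/C) = asin(15/49) = 17.8257°
wrap1 = wrap2 = π + 2β = 215.6514°
tangent length = C·cosβ = 46.6476
L = (r1+r2)·wrap + 2·C·cosβ = 15·3.7638 + 2·46.6476 = 149.7526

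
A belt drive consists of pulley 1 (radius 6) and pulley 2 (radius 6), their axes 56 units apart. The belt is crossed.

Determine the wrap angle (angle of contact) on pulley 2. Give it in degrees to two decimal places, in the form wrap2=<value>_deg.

wrap2=204.75_deg

crossed belt: β = asin((r1+r2)/C) = asin(12/56) = 12.3736°
wrap1 = wrap2 = π + 2β = 204.7473°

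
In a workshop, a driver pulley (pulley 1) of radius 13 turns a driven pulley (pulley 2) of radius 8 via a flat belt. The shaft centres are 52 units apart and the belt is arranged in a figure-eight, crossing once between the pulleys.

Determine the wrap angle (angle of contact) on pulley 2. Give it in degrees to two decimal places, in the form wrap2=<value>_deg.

crossed belt: β = asin((r1+r2)/C) = asin(21/52) = 23.8188°
wrap1 = wrap2 = π + 2β = 227.6377°

wrap2=227.64_deg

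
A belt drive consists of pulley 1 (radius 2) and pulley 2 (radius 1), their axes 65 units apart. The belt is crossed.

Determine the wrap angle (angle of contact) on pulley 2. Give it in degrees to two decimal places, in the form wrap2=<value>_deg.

wrap2=185.29_deg

crossed belt: β = asin((r1+r2)/C) = asin(3/65) = 2.6454°
wrap1 = wrap2 = π + 2β = 185.2907°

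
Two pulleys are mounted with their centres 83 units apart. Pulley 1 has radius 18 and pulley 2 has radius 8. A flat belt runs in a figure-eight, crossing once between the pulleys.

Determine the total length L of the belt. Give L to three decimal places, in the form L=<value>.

crossed belt: β = asin((r1+r2)/C) = asin(26/83) = 18.2554°
wrap1 = wrap2 = π + 2β = 216.5108°
tangent length = C·cosβ = 78.8226
L = (r1+r2)·wrap + 2·C·cosβ = 26·3.7788 + 2·78.8226 = 255.8946

L=255.895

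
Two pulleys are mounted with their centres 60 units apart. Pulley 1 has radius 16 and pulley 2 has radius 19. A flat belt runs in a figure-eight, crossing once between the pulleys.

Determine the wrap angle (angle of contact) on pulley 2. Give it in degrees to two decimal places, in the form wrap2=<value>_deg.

crossed belt: β = asin((r1+r2)/C) = asin(35/60) = 35.6853°
wrap1 = wrap2 = π + 2β = 251.3707°

wrap2=251.37_deg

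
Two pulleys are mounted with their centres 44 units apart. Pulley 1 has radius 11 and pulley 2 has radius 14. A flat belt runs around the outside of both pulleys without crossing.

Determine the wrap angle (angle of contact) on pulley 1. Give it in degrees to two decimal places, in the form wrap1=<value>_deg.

open belt: β = asin((r2−r1)/C) = asin(3/44) = 3.9096°
wrap1 = π − 2β = 172.1809°
wrap2 = π + 2β = 187.8191°

wrap1=172.18_deg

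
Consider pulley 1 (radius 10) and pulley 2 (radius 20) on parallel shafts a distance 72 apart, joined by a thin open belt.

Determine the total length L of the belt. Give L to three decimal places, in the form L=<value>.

open belt: β = asin((r2−r1)/C) = asin(10/72) = 7.9836°
wrap1 = π − 2β = 164.0329°
wrap2 = π + 2β = 195.9671°
tangent length = C·cosβ = 71.3022
L = r1·wrap1 + r2·wrap2 + 2·C·cosβ = 10·2.8629 + 20·3.4203 + 2·71.3022 = 239.6389

L=239.639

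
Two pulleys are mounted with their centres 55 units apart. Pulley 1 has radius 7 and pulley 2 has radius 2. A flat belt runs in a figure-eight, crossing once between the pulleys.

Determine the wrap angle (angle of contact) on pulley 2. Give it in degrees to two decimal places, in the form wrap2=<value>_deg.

wrap2=198.84_deg

crossed belt: β = asin((r1+r2)/C) = asin(9/55) = 9.4180°
wrap1 = wrap2 = π + 2β = 198.8361°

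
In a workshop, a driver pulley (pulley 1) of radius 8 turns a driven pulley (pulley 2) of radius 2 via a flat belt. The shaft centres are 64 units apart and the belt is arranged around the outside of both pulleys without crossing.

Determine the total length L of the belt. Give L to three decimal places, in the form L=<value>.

open belt: β = asin((r2−r1)/C) = asin(-6/64) = -5.3794°
wrap1 = π − 2β = 190.7588°
wrap2 = π + 2β = 169.2412°
tangent length = C·cosβ = 63.7181
L = r1·wrap1 + r2·wrap2 + 2·C·cosβ = 8·3.3294 + 2·2.9538 + 2·63.7181 = 159.9788

L=159.979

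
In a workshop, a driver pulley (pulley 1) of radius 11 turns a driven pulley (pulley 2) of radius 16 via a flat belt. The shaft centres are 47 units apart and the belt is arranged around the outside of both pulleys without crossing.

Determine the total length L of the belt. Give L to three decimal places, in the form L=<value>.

open belt: β = asin((r2−r1)/C) = asin(5/47) = 6.1069°
wrap1 = π − 2β = 167.7863°
wrap2 = π + 2β = 192.2137°
tangent length = C·cosβ = 46.7333
L = r1·wrap1 + r2·wrap2 + 2·C·cosβ = 11·2.9284 + 16·3.3548 + 2·46.7333 = 179.3554

L=179.355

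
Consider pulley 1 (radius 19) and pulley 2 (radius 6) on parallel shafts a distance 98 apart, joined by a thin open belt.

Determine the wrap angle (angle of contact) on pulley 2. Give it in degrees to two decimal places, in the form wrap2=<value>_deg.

open belt: β = asin((r2−r1)/C) = asin(-13/98) = -7.6229°
wrap1 = π − 2β = 195.2459°
wrap2 = π + 2β = 164.7541°

wrap2=164.75_deg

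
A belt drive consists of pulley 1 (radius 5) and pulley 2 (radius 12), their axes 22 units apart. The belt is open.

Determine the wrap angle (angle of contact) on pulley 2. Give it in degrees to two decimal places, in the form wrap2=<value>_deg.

open belt: β = asin((r2−r1)/C) = asin(7/22) = 18.5530°
wrap1 = π − 2β = 142.8940°
wrap2 = π + 2β = 217.1060°

wrap2=217.11_deg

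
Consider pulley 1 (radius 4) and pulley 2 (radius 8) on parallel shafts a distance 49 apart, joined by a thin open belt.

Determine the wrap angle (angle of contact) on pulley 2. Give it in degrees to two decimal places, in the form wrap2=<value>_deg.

open belt: β = asin((r2−r1)/C) = asin(4/49) = 4.6824°
wrap1 = π − 2β = 170.6352°
wrap2 = π + 2β = 189.3648°

wrap2=189.36_deg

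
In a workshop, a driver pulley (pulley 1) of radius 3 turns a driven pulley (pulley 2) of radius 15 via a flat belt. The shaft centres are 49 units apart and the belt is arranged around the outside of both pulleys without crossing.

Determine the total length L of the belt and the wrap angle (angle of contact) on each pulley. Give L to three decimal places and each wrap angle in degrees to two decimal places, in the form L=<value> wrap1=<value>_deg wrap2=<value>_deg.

open belt: β = asin((r2−r1)/C) = asin(12/49) = 14.1758°
wrap1 = π − 2β = 151.6484°
wrap2 = π + 2β = 208.3516°
tangent length = C·cosβ = 47.5079
L = r1·wrap1 + r2·wrap2 + 2·C·cosβ = 3·2.6468 + 15·3.6364 + 2·47.5079 = 157.5024

L=157.502 wrap1=151.65_deg wrap2=208.35_deg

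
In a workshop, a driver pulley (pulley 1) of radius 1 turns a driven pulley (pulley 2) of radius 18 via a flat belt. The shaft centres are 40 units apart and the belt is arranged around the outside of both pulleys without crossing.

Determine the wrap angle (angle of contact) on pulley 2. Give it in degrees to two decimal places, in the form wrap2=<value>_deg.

open belt: β = asin((r2−r1)/C) = asin(17/40) = 25.1507°
wrap1 = π − 2β = 129.6987°
wrap2 = π + 2β = 230.3013°

wrap2=230.30_deg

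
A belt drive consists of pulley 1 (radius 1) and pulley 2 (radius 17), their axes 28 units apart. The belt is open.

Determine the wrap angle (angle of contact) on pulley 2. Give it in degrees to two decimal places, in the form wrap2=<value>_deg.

open belt: β = asin((r2−r1)/C) = asin(16/28) = 34.8499°
wrap1 = π − 2β = 110.3002°
wrap2 = π + 2β = 249.6998°

wrap2=249.70_deg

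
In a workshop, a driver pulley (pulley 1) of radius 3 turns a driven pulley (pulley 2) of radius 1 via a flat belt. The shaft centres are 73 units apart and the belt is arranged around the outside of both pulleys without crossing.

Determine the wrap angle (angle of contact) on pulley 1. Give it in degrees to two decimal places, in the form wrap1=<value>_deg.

open belt: β = asin((r2−r1)/C) = asin(-2/73) = -1.5699°
wrap1 = π − 2β = 183.1399°
wrap2 = π + 2β = 176.8601°

wrap1=183.14_deg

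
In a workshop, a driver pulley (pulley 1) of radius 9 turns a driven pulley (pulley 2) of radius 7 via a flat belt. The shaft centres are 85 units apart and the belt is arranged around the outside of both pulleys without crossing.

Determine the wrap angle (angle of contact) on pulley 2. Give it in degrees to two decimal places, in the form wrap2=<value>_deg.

wrap2=177.30_deg

open belt: β = asin((r2−r1)/C) = asin(-2/85) = -1.3483°
wrap1 = π − 2β = 182.6965°
wrap2 = π + 2β = 177.3035°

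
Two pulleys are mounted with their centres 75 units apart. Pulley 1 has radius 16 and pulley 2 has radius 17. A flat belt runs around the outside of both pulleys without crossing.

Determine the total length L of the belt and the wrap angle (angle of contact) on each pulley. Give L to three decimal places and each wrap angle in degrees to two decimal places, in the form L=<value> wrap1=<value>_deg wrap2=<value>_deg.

open belt: β = asin((r2−r1)/C) = asin(1/75) = 0.7640°
wrap1 = π − 2β = 178.4721°
wrap2 = π + 2β = 181.5279°
tangent length = C·cosβ = 74.9933
L = r1·wrap1 + r2·wrap2 + 2·C·cosβ = 16·3.1149 + 17·3.1683 + 2·74.9933 = 253.6859

L=253.686 wrap1=178.47_deg wrap2=181.53_deg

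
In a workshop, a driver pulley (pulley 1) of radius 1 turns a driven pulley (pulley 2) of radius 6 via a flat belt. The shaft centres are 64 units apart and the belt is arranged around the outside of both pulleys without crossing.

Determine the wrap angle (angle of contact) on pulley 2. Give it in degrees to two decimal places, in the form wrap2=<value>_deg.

open belt: β = asin((r2−r1)/C) = asin(5/64) = 4.4808°
wrap1 = π − 2β = 171.0384°
wrap2 = π + 2β = 188.9616°

wrap2=188.96_deg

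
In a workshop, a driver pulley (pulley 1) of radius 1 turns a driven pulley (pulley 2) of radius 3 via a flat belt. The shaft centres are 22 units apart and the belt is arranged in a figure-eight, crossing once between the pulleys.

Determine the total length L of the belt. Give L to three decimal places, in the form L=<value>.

L=57.296

crossed belt: β = asin((r1+r2)/C) = asin(4/22) = 10.4757°
wrap1 = wrap2 = π + 2β = 200.9514°
tangent length = C·cosβ = 21.6333
L = (r1+r2)·wrap + 2·C·cosβ = 4·3.5073 + 2·21.6333 = 57.2957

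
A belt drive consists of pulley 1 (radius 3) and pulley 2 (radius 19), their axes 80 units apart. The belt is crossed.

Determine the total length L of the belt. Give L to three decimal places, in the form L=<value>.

crossed belt: β = asin((r1+r2)/C) = asin(22/80) = 15.9620°
wrap1 = wrap2 = π + 2β = 211.9240°
tangent length = C·cosβ = 76.9155
L = (r1+r2)·wrap + 2·C·cosβ = 22·3.6988 + 2·76.9155 = 235.2041

L=235.204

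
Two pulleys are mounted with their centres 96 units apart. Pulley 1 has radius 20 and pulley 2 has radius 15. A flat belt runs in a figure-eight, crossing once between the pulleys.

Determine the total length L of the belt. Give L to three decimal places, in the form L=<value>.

L=314.864

crossed belt: β = asin((r1+r2)/C) = asin(35/96) = 21.3819°
wrap1 = wrap2 = π + 2β = 222.7639°
tangent length = C·cosβ = 89.3924
L = (r1+r2)·wrap + 2·C·cosβ = 35·3.8880 + 2·89.3924 = 314.8635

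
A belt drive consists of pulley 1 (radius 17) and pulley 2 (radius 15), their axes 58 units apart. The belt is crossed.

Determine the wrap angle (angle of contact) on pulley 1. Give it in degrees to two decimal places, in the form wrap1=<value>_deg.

wrap1=246.97_deg

crossed belt: β = asin((r1+r2)/C) = asin(32/58) = 33.4854°
wrap1 = wrap2 = π + 2β = 246.9708°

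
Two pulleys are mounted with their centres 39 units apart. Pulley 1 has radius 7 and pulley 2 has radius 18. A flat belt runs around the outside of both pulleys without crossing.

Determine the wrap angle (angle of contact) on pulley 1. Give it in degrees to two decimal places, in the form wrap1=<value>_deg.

wrap1=147.23_deg

open belt: β = asin((r2−r1)/C) = asin(11/39) = 16.3827°
wrap1 = π − 2β = 147.2347°
wrap2 = π + 2β = 212.7653°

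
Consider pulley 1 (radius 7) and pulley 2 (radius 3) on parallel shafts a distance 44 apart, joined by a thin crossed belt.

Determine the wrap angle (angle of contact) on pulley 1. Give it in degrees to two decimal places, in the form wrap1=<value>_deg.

wrap1=206.27_deg

crossed belt: β = asin((r1+r2)/C) = asin(10/44) = 13.1366°
wrap1 = wrap2 = π + 2β = 206.2731°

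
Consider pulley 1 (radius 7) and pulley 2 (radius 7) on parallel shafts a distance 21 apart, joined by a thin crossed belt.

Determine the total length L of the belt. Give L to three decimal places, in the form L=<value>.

L=95.720

crossed belt: β = asin((r1+r2)/C) = asin(14/21) = 41.8103°
wrap1 = wrap2 = π + 2β = 263.6206°
tangent length = C·cosβ = 15.6525
L = (r1+r2)·wrap + 2·C·cosβ = 14·4.6010 + 2·15.6525 = 95.7196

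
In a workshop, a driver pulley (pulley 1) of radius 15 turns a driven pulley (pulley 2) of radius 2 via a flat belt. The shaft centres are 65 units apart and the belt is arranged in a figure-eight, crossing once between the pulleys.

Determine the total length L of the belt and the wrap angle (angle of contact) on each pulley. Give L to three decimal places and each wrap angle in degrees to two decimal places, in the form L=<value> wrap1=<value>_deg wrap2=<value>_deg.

crossed belt: β = asin((r1+r2)/C) = asin(17/65) = 15.1614°
wrap1 = wrap2 = π + 2β = 210.3227°
tangent length = C·cosβ = 62.7375
L = (r1+r2)·wrap + 2·C·cosβ = 17·3.6708 + 2·62.7375 = 187.8791

L=187.879 wrap1=210.32_deg wrap2=210.32_deg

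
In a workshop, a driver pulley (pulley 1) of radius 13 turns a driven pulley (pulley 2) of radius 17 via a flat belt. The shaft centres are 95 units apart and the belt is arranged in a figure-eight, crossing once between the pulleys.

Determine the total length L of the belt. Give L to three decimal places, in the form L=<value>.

crossed belt: β = asin((r1+r2)/C) = asin(30/95) = 18.4085°
wrap1 = wrap2 = π + 2β = 216.8170°
tangent length = C·cosβ = 90.1388
L = (r1+r2)·wrap + 2·C·cosβ = 30·3.7842 + 2·90.1388 = 293.8027

L=293.803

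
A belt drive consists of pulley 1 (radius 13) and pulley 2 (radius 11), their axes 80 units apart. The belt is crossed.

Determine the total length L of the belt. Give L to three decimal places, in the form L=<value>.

crossed belt: β = asin((r1+r2)/C) = asin(24/80) = 17.4576°
wrap1 = wrap2 = π + 2β = 214.9152°
tangent length = C·cosβ = 76.3151
L = (r1+r2)·wrap + 2·C·cosβ = 24·3.7510 + 2·76.3151 = 242.6537

L=242.654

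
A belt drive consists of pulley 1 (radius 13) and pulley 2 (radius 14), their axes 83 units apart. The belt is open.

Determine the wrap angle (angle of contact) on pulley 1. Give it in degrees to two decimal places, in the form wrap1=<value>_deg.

wrap1=178.62_deg

open belt: β = asin((r2−r1)/C) = asin(1/83) = 0.6903°
wrap1 = π − 2β = 178.6193°
wrap2 = π + 2β = 181.3807°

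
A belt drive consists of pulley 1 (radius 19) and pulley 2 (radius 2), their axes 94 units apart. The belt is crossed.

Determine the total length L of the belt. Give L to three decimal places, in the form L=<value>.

L=258.685

crossed belt: β = asin((r1+r2)/C) = asin(21/94) = 12.9091°
wrap1 = wrap2 = π + 2β = 205.8181°
tangent length = C·cosβ = 91.6242
L = (r1+r2)·wrap + 2·C·cosβ = 21·3.5922 + 2·91.6242 = 258.6847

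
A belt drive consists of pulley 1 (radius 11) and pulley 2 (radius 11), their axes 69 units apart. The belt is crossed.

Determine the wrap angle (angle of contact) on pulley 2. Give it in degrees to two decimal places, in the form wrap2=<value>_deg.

wrap2=217.19_deg

crossed belt: β = asin((r1+r2)/C) = asin(22/69) = 18.5928°
wrap1 = wrap2 = π + 2β = 217.1856°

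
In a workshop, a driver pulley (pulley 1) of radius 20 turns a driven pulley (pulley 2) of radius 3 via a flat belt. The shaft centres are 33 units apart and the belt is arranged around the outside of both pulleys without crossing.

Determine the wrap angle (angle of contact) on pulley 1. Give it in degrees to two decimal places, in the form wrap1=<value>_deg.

open belt: β = asin((r2−r1)/C) = asin(-17/33) = -31.0076°
wrap1 = π − 2β = 242.0152°
wrap2 = π + 2β = 117.9848°

wrap1=242.02_deg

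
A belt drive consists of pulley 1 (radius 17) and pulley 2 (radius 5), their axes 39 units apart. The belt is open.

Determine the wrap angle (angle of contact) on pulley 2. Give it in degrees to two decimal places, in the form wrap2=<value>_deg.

wrap2=144.16_deg

open belt: β = asin((r2−r1)/C) = asin(-12/39) = -17.9202°
wrap1 = π − 2β = 215.8404°
wrap2 = π + 2β = 144.1596°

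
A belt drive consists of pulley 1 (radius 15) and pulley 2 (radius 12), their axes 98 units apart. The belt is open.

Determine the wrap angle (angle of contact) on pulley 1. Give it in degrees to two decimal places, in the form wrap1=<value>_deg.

wrap1=183.51_deg

open belt: β = asin((r2−r1)/C) = asin(-3/98) = -1.7542°
wrap1 = π − 2β = 183.5085°
wrap2 = π + 2β = 176.4915°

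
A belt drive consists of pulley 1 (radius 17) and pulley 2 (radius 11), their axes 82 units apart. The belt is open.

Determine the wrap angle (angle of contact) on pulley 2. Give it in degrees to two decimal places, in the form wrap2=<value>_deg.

open belt: β = asin((r2−r1)/C) = asin(-6/82) = -4.1961°
wrap1 = π − 2β = 188.3922°
wrap2 = π + 2β = 171.6078°

wrap2=171.61_deg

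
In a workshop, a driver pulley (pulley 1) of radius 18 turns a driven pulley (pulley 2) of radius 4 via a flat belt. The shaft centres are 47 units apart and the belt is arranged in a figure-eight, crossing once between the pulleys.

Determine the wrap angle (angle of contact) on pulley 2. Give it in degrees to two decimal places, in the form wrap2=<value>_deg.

crossed belt: β = asin((r1+r2)/C) = asin(22/47) = 27.9101°
wrap1 = wrap2 = π + 2β = 235.8201°

wrap2=235.82_deg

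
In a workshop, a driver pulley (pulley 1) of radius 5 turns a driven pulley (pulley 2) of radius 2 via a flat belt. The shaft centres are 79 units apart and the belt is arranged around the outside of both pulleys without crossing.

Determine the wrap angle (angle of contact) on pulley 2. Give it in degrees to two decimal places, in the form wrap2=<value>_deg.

open belt: β = asin((r2−r1)/C) = asin(-3/79) = -2.1763°
wrap1 = π − 2β = 184.3526°
wrap2 = π + 2β = 175.6474°

wrap2=175.65_deg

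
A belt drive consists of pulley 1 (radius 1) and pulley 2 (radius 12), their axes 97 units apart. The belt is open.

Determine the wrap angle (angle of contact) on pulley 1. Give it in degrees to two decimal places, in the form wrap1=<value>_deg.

wrap1=166.98_deg

open belt: β = asin((r2−r1)/C) = asin(11/97) = 6.5115°
wrap1 = π − 2β = 166.9771°
wrap2 = π + 2β = 193.0229°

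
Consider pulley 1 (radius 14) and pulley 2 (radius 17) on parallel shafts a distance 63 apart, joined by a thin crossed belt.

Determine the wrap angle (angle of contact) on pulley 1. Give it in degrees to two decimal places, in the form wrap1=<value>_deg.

wrap1=238.95_deg

crossed belt: β = asin((r1+r2)/C) = asin(31/63) = 29.4763°
wrap1 = wrap2 = π + 2β = 238.9526°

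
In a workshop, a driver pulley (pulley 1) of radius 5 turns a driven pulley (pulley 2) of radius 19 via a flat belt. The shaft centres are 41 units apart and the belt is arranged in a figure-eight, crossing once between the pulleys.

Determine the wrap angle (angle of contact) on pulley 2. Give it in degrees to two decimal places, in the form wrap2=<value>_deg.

crossed belt: β = asin((r1+r2)/C) = asin(24/41) = 35.8288°
wrap1 = wrap2 = π + 2β = 251.6577°

wrap2=251.66_deg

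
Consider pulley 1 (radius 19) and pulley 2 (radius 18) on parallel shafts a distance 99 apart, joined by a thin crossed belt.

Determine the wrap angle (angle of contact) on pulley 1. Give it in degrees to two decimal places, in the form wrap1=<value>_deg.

crossed belt: β = asin((r1+r2)/C) = asin(37/99) = 21.9463°
wrap1 = wrap2 = π + 2β = 223.8926°

wrap1=223.89_deg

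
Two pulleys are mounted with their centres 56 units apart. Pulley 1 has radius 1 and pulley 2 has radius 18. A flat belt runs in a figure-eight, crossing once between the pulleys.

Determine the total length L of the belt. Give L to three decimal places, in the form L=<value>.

L=178.201

crossed belt: β = asin((r1+r2)/C) = asin(19/56) = 19.8334°
wrap1 = wrap2 = π + 2β = 219.6667°
tangent length = C·cosβ = 52.6783
L = (r1+r2)·wrap + 2·C·cosβ = 19·3.8339 + 2·52.6783 = 178.2008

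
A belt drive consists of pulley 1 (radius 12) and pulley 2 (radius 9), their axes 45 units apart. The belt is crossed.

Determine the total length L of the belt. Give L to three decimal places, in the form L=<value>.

L=165.964

crossed belt: β = asin((r1+r2)/C) = asin(21/45) = 27.8181°
wrap1 = wrap2 = π + 2β = 235.6363°
tangent length = C·cosβ = 39.7995
L = (r1+r2)·wrap + 2·C·cosβ = 21·4.1126 + 2·39.7995 = 165.9642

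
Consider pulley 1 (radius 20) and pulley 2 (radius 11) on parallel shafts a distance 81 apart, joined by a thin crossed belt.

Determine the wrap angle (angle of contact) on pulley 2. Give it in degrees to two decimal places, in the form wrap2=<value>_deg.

crossed belt: β = asin((r1+r2)/C) = asin(31/81) = 22.5020°
wrap1 = wrap2 = π + 2β = 225.0040°

wrap2=225.00_deg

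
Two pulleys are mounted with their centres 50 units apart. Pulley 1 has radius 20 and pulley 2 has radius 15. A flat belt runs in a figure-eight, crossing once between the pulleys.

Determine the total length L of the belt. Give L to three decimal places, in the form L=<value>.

L=235.648

crossed belt: β = asin((r1+r2)/C) = asin(35/50) = 44.4270°
wrap1 = wrap2 = π + 2β = 268.8540°
tangent length = C·cosβ = 35.7071
L = (r1+r2)·wrap + 2·C·cosβ = 35·4.6924 + 2·35.7071 = 235.6479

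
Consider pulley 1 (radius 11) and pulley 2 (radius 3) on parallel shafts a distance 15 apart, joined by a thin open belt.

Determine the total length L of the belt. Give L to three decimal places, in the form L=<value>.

open belt: β = asin((r2−r1)/C) = asin(-8/15) = -32.2310°
wrap1 = π − 2β = 244.4619°
wrap2 = π + 2β = 115.5381°
tangent length = C·cosβ = 12.6886
L = r1·wrap1 + r2·wrap2 + 2·C·cosβ = 11·4.2667 + 3·2.0165 + 2·12.6886 = 78.3600

L=78.360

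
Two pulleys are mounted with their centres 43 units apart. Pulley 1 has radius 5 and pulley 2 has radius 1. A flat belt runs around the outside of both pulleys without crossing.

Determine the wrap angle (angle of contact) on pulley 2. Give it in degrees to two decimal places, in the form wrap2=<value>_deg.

wrap2=169.32_deg

open belt: β = asin((r2−r1)/C) = asin(-4/43) = -5.3376°
wrap1 = π − 2β = 190.6751°
wrap2 = π + 2β = 169.3249°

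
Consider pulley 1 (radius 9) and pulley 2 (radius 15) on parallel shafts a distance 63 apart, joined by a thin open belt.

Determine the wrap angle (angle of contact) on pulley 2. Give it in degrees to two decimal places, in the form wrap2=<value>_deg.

wrap2=190.93_deg

open belt: β = asin((r2−r1)/C) = asin(6/63) = 5.4650°
wrap1 = π − 2β = 169.0700°
wrap2 = π + 2β = 190.9300°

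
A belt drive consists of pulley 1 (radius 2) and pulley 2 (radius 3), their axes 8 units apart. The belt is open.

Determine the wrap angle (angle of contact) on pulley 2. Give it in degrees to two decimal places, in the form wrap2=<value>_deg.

open belt: β = asin((r2−r1)/C) = asin(1/8) = 7.1808°
wrap1 = π − 2β = 165.6385°
wrap2 = π + 2β = 194.3615°

wrap2=194.36_deg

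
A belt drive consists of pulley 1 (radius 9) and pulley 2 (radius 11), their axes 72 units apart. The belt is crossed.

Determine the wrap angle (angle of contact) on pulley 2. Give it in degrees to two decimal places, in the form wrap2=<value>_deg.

wrap2=212.26_deg

crossed belt: β = asin((r1+r2)/C) = asin(20/72) = 16.1276°
wrap1 = wrap2 = π + 2β = 212.2552°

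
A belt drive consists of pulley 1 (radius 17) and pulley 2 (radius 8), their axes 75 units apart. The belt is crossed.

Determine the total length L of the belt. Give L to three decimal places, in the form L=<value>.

L=236.953

crossed belt: β = asin((r1+r2)/C) = asin(25/75) = 19.4712°
wrap1 = wrap2 = π + 2β = 218.9424°
tangent length = C·cosβ = 70.7107
L = (r1+r2)·wrap + 2·C·cosβ = 25·3.8213 + 2·70.7107 = 236.9530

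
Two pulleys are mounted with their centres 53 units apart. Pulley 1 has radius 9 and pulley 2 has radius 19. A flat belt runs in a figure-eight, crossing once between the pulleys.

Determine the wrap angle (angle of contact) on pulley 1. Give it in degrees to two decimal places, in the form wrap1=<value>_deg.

crossed belt: β = asin((r1+r2)/C) = asin(28/53) = 31.8908°
wrap1 = wrap2 = π + 2β = 243.7816°

wrap1=243.78_deg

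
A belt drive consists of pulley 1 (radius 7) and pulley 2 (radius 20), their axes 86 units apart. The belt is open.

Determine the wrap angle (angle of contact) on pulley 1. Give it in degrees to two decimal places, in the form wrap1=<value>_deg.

open belt: β = asin((r2−r1)/C) = asin(13/86) = 8.6943°
wrap1 = π − 2β = 162.6114°
wrap2 = π + 2β = 197.3886°

wrap1=162.61_deg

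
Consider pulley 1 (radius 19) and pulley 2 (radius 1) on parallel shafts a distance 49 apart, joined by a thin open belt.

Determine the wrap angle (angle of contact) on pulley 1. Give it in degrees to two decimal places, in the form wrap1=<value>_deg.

open belt: β = asin((r2−r1)/C) = asin(-18/49) = -21.5521°
wrap1 = π − 2β = 223.1042°
wrap2 = π + 2β = 136.8958°

wrap1=223.10_deg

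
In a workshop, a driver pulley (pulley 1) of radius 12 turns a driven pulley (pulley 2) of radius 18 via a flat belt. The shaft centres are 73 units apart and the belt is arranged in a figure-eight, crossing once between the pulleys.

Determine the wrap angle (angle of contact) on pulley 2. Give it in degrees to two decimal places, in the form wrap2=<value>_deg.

crossed belt: β = asin((r1+r2)/C) = asin(30/73) = 24.2651°
wrap1 = wrap2 = π + 2β = 228.5302°

wrap2=228.53_deg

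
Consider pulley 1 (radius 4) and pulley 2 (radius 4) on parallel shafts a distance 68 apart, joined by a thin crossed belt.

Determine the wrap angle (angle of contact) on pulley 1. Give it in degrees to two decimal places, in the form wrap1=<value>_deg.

wrap1=193.51_deg

crossed belt: β = asin((r1+r2)/C) = asin(8/68) = 6.7563°
wrap1 = wrap2 = π + 2β = 193.5127°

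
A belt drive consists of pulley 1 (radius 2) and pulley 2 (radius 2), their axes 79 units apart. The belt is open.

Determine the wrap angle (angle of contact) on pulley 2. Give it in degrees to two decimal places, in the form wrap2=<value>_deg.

wrap2=180.00_deg

open belt: β = asin((r2−r1)/C) = asin(0/79) = 0.0000°
wrap1 = π − 2β = 180.0000°
wrap2 = π + 2β = 180.0000°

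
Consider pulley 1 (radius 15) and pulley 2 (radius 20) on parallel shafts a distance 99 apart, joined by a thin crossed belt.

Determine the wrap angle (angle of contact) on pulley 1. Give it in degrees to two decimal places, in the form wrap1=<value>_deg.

crossed belt: β = asin((r1+r2)/C) = asin(35/99) = 20.7037°
wrap1 = wrap2 = π + 2β = 221.4074°

wrap1=221.41_deg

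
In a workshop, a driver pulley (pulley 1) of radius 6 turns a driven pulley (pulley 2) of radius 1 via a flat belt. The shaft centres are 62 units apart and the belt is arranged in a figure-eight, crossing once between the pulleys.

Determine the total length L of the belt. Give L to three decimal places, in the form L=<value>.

crossed belt: β = asin((r1+r2)/C) = asin(7/62) = 6.4827°
wrap1 = wrap2 = π + 2β = 192.9654°
tangent length = C·cosβ = 61.6036
L = (r1+r2)·wrap + 2·C·cosβ = 7·3.3679 + 2·61.6036 = 146.7823

L=146.782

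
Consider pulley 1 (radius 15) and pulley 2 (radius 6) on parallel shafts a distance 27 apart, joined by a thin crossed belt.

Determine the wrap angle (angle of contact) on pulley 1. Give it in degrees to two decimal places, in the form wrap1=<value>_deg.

crossed belt: β = asin((r1+r2)/C) = asin(21/27) = 51.0576°
wrap1 = wrap2 = π + 2β = 282.1151°

wrap1=282.12_deg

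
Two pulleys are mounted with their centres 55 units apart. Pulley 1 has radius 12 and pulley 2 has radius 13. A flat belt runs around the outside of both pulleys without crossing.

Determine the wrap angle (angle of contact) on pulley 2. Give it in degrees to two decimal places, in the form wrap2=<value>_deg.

wrap2=182.08_deg

open belt: β = asin((r2−r1)/C) = asin(1/55) = 1.0418°
wrap1 = π − 2β = 177.9164°
wrap2 = π + 2β = 182.0836°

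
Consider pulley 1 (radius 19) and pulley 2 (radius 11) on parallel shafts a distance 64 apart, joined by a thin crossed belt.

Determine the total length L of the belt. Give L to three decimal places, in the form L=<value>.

L=236.587

crossed belt: β = asin((r1+r2)/C) = asin(30/64) = 27.9532°
wrap1 = wrap2 = π + 2β = 235.9064°
tangent length = C·cosβ = 56.5332
L = (r1+r2)·wrap + 2·C·cosβ = 30·4.1173 + 2·56.5332 = 236.5866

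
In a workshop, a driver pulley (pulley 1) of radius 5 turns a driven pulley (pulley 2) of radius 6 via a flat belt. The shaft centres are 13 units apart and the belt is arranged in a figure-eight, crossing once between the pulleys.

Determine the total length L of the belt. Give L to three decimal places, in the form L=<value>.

L=70.606

crossed belt: β = asin((r1+r2)/C) = asin(11/13) = 57.7958°
wrap1 = wrap2 = π + 2β = 295.5915°
tangent length = C·cosβ = 6.9282
L = (r1+r2)·wrap + 2·C·cosβ = 11·5.1590 + 2·6.9282 = 70.6059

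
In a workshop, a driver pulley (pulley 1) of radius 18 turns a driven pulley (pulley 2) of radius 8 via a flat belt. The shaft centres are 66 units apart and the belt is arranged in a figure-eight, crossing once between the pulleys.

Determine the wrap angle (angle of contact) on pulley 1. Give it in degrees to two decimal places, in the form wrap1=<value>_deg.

wrap1=226.40_deg

crossed belt: β = asin((r1+r2)/C) = asin(26/66) = 23.1998°
wrap1 = wrap2 = π + 2β = 226.3997°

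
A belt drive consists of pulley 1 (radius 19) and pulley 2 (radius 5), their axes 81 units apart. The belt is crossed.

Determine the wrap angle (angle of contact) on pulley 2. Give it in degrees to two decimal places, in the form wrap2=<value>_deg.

wrap2=214.47_deg

crossed belt: β = asin((r1+r2)/C) = asin(24/81) = 17.2353°
wrap1 = wrap2 = π + 2β = 214.4706°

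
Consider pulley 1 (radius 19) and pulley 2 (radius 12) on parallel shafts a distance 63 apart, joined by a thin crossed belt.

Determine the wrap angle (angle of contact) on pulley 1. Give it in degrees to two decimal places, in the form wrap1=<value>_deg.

crossed belt: β = asin((r1+r2)/C) = asin(31/63) = 29.4763°
wrap1 = wrap2 = π + 2β = 238.9526°

wrap1=238.95_deg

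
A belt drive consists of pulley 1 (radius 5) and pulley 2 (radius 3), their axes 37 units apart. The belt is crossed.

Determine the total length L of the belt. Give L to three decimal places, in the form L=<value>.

L=100.869

crossed belt: β = asin((r1+r2)/C) = asin(8/37) = 12.4869°
wrap1 = wrap2 = π + 2β = 204.9738°
tangent length = C·cosβ = 36.1248
L = (r1+r2)·wrap + 2·C·cosβ = 8·3.5775 + 2·36.1248 = 100.8693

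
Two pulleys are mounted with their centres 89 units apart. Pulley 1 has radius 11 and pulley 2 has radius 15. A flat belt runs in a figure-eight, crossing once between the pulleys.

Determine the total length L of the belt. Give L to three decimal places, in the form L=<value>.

crossed belt: β = asin((r1+r2)/C) = asin(26/89) = 16.9858°
wrap1 = wrap2 = π + 2β = 213.9716°
tangent length = C·cosβ = 85.1176
L = (r1+r2)·wrap + 2·C·cosβ = 26·3.7345 + 2·85.1176 = 267.3324

L=267.332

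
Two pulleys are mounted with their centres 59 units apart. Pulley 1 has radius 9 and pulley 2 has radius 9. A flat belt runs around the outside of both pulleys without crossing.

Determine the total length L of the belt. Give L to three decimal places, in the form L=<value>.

L=174.549

open belt: β = asin((r2−r1)/C) = asin(0/59) = 0.0000°
wrap1 = π − 2β = 180.0000°
wrap2 = π + 2β = 180.0000°
tangent length = C·cosβ = 59.0000
L = r1·wrap1 + r2·wrap2 + 2·C·cosβ = 9·3.1416 + 9·3.1416 + 2·59.0000 = 174.5487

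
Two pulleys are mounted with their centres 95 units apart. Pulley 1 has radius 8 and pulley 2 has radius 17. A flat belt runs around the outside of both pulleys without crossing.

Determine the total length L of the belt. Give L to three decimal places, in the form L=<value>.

L=269.393

open belt: β = asin((r2−r1)/C) = asin(9/95) = 5.4362°
wrap1 = π − 2β = 169.1277°
wrap2 = π + 2β = 190.8723°
tangent length = C·cosβ = 94.5727
L = r1·wrap1 + r2·wrap2 + 2·C·cosβ = 8·2.9518 + 17·3.3314 + 2·94.5727 = 269.3931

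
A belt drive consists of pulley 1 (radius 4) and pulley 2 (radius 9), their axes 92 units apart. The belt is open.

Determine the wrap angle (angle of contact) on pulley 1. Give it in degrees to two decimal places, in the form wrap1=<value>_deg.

wrap1=173.77_deg

open belt: β = asin((r2−r1)/C) = asin(5/92) = 3.1154°
wrap1 = π − 2β = 173.7691°
wrap2 = π + 2β = 186.2309°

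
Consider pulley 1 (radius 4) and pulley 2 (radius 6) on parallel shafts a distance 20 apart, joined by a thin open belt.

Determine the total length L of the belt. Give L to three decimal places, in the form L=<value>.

open belt: β = asin((r2−r1)/C) = asin(2/20) = 5.7392°
wrap1 = π − 2β = 168.5217°
wrap2 = π + 2β = 191.4783°
tangent length = C·cosβ = 19.8997
L = r1·wrap1 + r2·wrap2 + 2·C·cosβ = 4·2.9413 + 6·3.3419 + 2·19.8997 = 71.6161

L=71.616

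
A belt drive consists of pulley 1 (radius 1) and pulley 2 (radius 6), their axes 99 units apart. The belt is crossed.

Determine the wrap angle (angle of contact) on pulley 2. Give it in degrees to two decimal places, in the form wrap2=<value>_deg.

wrap2=188.11_deg

crossed belt: β = asin((r1+r2)/C) = asin(7/99) = 4.0546°
wrap1 = wrap2 = π + 2β = 188.1092°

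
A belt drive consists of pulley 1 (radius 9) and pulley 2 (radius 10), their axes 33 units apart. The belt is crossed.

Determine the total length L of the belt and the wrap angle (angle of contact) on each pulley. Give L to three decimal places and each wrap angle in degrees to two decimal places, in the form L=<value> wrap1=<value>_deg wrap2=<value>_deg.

crossed belt: β = asin((r1+r2)/C) = asin(19/33) = 35.1527°
wrap1 = wrap2 = π + 2β = 250.3054°
tangent length = C·cosβ = 26.9815
L = (r1+r2)·wrap + 2·C·cosβ = 19·4.3687 + 2·26.9815 = 136.9674

L=136.967 wrap1=250.31_deg wrap2=250.31_deg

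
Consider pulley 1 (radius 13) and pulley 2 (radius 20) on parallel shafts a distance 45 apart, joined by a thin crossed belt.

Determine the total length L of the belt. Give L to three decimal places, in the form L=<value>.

crossed belt: β = asin((r1+r2)/C) = asin(33/45) = 47.1666°
wrap1 = wrap2 = π + 2β = 274.3331°
tangent length = C·cosβ = 30.5941
L = (r1+r2)·wrap + 2·C·cosβ = 33·4.7880 + 2·30.5941 = 219.1928

L=219.193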